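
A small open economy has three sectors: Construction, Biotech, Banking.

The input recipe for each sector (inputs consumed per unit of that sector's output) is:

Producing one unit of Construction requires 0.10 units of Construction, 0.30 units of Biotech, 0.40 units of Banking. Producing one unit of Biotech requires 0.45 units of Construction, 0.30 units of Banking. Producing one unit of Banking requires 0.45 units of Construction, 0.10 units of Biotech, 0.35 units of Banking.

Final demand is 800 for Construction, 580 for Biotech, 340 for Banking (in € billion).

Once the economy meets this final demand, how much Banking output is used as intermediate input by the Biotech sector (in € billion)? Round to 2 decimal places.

I − A =
  [   0.90    -0.45    -0.45]
  [  -0.30     1.00    -0.10]
  [  -0.40    -0.30     0.65]
Cofactors of I−A, C_ij = (−1)^(i+j)·(minor ij) (rows/columns in the sector order above):
  C_11 = (1.00)(0.65) − (-0.10)(-0.30) = 0.6200
  C_12 = −[(-0.30)(0.65) − (-0.10)(-0.40)] = 0.2350
  C_13 = (-0.30)(-0.30) − (1.00)(-0.40) = 0.4900
  C_21 = −[(-0.45)(0.65) − (-0.45)(-0.30)] = 0.4275
  C_22 = (0.90)(0.65) − (-0.45)(-0.40) = 0.4050
  C_23 = −[(0.90)(-0.30) − (-0.45)(-0.40)] = 0.4500
  C_31 = (-0.45)(-0.10) − (-0.45)(1.00) = 0.4950
  C_32 = −[(0.90)(-0.10) − (-0.45)(-0.30)] = 0.2250
  C_33 = (0.90)(1.00) − (-0.45)(-0.30) = 0.7650
det(I−A) = Σ_j (I−A)_1j·C_1j = (0.90)(0.6200) + (-0.45)(0.2350) + (-0.45)(0.4900) = 0.23175
adj(I−A) = Cᵀ =
  [ 0.6200   0.4275   0.4950]
  [ 0.2350   0.4050   0.2250]
  [ 0.4900   0.4500   0.7650]
(I − A)⁻¹ = adj(I−A) / det(I−A) ≈
  [   2.6753     1.8447     2.1359]
  [   1.0140     1.7476     0.9709]
  [   2.1143     1.9417     3.3010]
First solve x = (I − A)⁻¹ d = adj(I−A)·d / det(I−A); in particular x_2 = (0.2350·800 + 0.4050·580 + 0.2250·340) / 0.23175 = 499.40 / 0.23175 ≈ 2154.9083.
Intermediate flow from 3 to 2: z_32 = a_32 · x_2 = 0.30 × 499.40 / 0.23175 = 149.82 / 0.23175 ≈ 646.47.

z_32 = 646.47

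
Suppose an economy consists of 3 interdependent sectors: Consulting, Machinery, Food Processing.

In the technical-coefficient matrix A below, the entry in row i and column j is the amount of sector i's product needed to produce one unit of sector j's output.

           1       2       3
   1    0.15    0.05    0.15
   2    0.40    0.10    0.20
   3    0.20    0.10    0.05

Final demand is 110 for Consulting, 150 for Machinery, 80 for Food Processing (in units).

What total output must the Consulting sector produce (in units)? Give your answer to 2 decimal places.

x_1 = 172.05

I − A =
  [   0.85    -0.05    -0.15]
  [  -0.40     0.90    -0.20]
  [  -0.20    -0.10     0.95]
Cofactors of I−A, C_ij = (−1)^(i+j)·(minor ij) (rows/columns in the sector order above):
  C_11 = (0.90)(0.95) − (-0.20)(-0.10) = 0.8350
  C_12 = −[(-0.40)(0.95) − (-0.20)(-0.20)] = 0.4200
  C_13 = (-0.40)(-0.10) − (0.90)(-0.20) = 0.2200
  C_21 = −[(-0.05)(0.95) − (-0.15)(-0.10)] = 0.0625
  C_22 = (0.85)(0.95) − (-0.15)(-0.20) = 0.7775
  C_23 = −[(0.85)(-0.10) − (-0.05)(-0.20)] = 0.0950
  C_31 = (-0.05)(-0.20) − (-0.15)(0.90) = 0.1450
  C_32 = −[(0.85)(-0.20) − (-0.15)(-0.40)] = 0.2300
  C_33 = (0.85)(0.90) − (-0.05)(-0.40) = 0.7450
det(I−A) = Σ_j (I−A)_1j·C_1j = (0.85)(0.8350) + (-0.05)(0.4200) + (-0.15)(0.2200) = 0.65575
adj(I−A) = Cᵀ =
  [ 0.8350   0.0625   0.1450]
  [ 0.4200   0.7775   0.2300]
  [ 0.2200   0.0950   0.7450]
(I − A)⁻¹ = adj(I−A) / det(I−A) ≈
  [   1.2734     0.0953     0.2211]
  [   0.6405     1.1857     0.3507]
  [   0.3355     0.1449     1.1361]
x = (I − A)⁻¹ d = adj(I−A)·d / det(I−A), with det(I−A) = 0.65575:
  x_1 = (0.8350·110 + 0.0625·150 + 0.1450·80) / 0.65575 = 112.825 / 0.65575 ≈ 172.05
  x_2 = (0.4200·110 + 0.7775·150 + 0.2300·80) / 0.65575 = 181.225 / 0.65575 ≈ 276.36
  x_3 = (0.2200·110 + 0.0950·150 + 0.7450·80) / 0.65575 = 98.05 / 0.65575 ≈ 149.52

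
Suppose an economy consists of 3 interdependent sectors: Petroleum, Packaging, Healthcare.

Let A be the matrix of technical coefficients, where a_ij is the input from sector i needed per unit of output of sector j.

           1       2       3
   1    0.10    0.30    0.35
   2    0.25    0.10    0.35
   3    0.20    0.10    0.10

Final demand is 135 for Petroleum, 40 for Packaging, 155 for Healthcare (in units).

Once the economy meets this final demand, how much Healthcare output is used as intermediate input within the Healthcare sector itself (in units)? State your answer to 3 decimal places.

z_33 = 27.473

I − A =
  [   0.90    -0.30    -0.35]
  [  -0.25     0.90    -0.35]
  [  -0.20    -0.10     0.90]
Cofactors of I−A, C_ij = (−1)^(i+j)·(minor ij) (rows/columns in the sector order above):
  C_11 = (0.90)(0.90) − (-0.35)(-0.10) = 0.7750
  C_12 = −[(-0.25)(0.90) − (-0.35)(-0.20)] = 0.2950
  C_13 = (-0.25)(-0.10) − (0.90)(-0.20) = 0.2050
  C_21 = −[(-0.30)(0.90) − (-0.35)(-0.10)] = 0.3050
  C_22 = (0.90)(0.90) − (-0.35)(-0.20) = 0.7400
  C_23 = −[(0.90)(-0.10) − (-0.30)(-0.20)] = 0.1500
  C_31 = (-0.30)(-0.35) − (-0.35)(0.90) = 0.4200
  C_32 = −[(0.90)(-0.35) − (-0.35)(-0.25)] = 0.4025
  C_33 = (0.90)(0.90) − (-0.30)(-0.25) = 0.7350
det(I−A) = Σ_j (I−A)_1j·C_1j = (0.90)(0.7750) + (-0.30)(0.2950) + (-0.35)(0.2050) = 0.53725
adj(I−A) = Cᵀ =
  [ 0.7750   0.3050   0.4200]
  [ 0.2950   0.7400   0.4025]
  [ 0.2050   0.1500   0.7350]
(I − A)⁻¹ = adj(I−A) / det(I−A) ≈
  [   1.4425     0.5677     0.7818]
  [   0.5491     1.3774     0.7492]
  [   0.3816     0.2792     1.3681]
First solve x = (I − A)⁻¹ d = adj(I−A)·d / det(I−A); in particular x_3 = (0.2050·135 + 0.1500·40 + 0.7350·155) / 0.53725 = 147.60 / 0.53725 ≈ 274.73243.
Intermediate flow from 3 to 3: z_33 = a_33 · x_3 = 0.10 × 147.60 / 0.53725 = 14.76 / 0.53725 ≈ 27.473.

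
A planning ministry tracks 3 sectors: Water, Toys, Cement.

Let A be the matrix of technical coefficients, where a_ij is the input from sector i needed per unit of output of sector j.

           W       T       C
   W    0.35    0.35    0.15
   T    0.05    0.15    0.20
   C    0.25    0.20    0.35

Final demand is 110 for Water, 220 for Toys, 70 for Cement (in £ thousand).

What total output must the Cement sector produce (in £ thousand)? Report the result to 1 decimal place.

I − A =
  [   0.65    -0.35    -0.15]
  [  -0.05     0.85    -0.20]
  [  -0.25    -0.20     0.65]
Cofactors of I−A, C_ij = (−1)^(i+j)·(minor ij) (rows/columns in the sector order above):
  C_11 = (0.85)(0.65) − (-0.20)(-0.20) = 0.5125
  C_12 = −[(-0.05)(0.65) − (-0.20)(-0.25)] = 0.0825
  C_13 = (-0.05)(-0.20) − (0.85)(-0.25) = 0.2225
  C_21 = −[(-0.35)(0.65) − (-0.15)(-0.20)] = 0.2575
  C_22 = (0.65)(0.65) − (-0.15)(-0.25) = 0.3850
  C_23 = −[(0.65)(-0.20) − (-0.35)(-0.25)] = 0.2175
  C_31 = (-0.35)(-0.20) − (-0.15)(0.85) = 0.1975
  C_32 = −[(0.65)(-0.20) − (-0.15)(-0.05)] = 0.1375
  C_33 = (0.65)(0.85) − (-0.35)(-0.05) = 0.5350
det(I−A) = Σ_j (I−A)_1j·C_1j = (0.65)(0.5125) + (-0.35)(0.0825) + (-0.15)(0.2225) = 0.270875
adj(I−A) = Cᵀ =
  [ 0.5125   0.2575   0.1975]
  [ 0.0825   0.3850   0.1375]
  [ 0.2225   0.2175   0.5350]
(I − A)⁻¹ = adj(I−A) / det(I−A) ≈
  [   1.8920     0.9506     0.7291]
  [   0.3046     1.4213     0.5076]
  [   0.8214     0.8030     1.9751]
x = (I − A)⁻¹ d = adj(I−A)·d / det(I−A), with det(I−A) = 0.270875:
  x_W = (0.5125·110 + 0.2575·220 + 0.1975·70) / 0.270875 = 126.85 / 0.270875 ≈ 468.3
  x_T = (0.0825·110 + 0.3850·220 + 0.1375·70) / 0.270875 = 103.40 / 0.270875 ≈ 381.7
  x_C = (0.2225·110 + 0.2175·220 + 0.5350·70) / 0.270875 = 109.775 / 0.270875 ≈ 405.3

x_C = 405.3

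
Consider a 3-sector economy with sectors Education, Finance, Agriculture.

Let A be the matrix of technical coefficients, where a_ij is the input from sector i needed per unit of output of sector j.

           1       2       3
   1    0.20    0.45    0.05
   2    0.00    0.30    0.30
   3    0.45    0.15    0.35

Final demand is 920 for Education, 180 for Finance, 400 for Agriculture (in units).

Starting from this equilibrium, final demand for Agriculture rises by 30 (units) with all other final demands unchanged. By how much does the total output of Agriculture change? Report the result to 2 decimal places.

I − A =
  [   0.80    -0.45    -0.05]
  [   0.00     0.70    -0.30]
  [  -0.45    -0.15     0.65]
Cofactors of I−A, C_ij = (−1)^(i+j)·(minor ij) (rows/columns in the sector order above):
  C_11 = (0.70)(0.65) − (-0.30)(-0.15) = 0.4100
  C_12 = −[(0.00)(0.65) − (-0.30)(-0.45)] = 0.1350
  C_13 = (0.00)(-0.15) − (0.70)(-0.45) = 0.3150
  C_21 = −[(-0.45)(0.65) − (-0.05)(-0.15)] = 0.3000
  C_22 = (0.80)(0.65) − (-0.05)(-0.45) = 0.4975
  C_23 = −[(0.80)(-0.15) − (-0.45)(-0.45)] = 0.3225
  C_31 = (-0.45)(-0.30) − (-0.05)(0.70) = 0.1700
  C_32 = −[(0.80)(-0.30) − (-0.05)(0.00)] = 0.2400
  C_33 = (0.80)(0.70) − (-0.45)(0.00) = 0.5600
det(I−A) = Σ_j (I−A)_1j·C_1j = (0.80)(0.4100) + (-0.45)(0.1350) + (-0.05)(0.3150) = 0.2515
adj(I−A) = Cᵀ =
  [ 0.4100   0.3000   0.1700]
  [ 0.1350   0.4975   0.2400]
  [ 0.3150   0.3225   0.5600]
(I − A)⁻¹ = adj(I−A) / det(I−A) ≈
  [   1.6302     1.1928     0.6759]
  [   0.5368     1.9781     0.9543]
  [   1.2525     1.2823     2.2266]
Δx = (I − A)⁻¹ Δd with Δd having +30 in the Agriculture component and 0 elsewhere.
So Δx_3 = L_33 · (+30), where L_33 = adj(I−A)_33 / det(I−A) = 0.5600 / 0.2515.
Δx_3 = 0.5600 × (+30) / 0.2515 = 16.80 / 0.2515 ≈ 66.80.

Δx_3 = 66.80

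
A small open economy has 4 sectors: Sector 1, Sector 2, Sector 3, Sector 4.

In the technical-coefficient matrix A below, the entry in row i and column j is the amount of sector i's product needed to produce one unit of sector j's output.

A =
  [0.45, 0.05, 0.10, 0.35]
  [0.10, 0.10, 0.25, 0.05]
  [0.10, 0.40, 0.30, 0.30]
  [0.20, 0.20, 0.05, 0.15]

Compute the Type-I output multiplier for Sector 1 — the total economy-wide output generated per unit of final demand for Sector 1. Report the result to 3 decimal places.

m_1 = 5.152

I − A =
  [   0.55    -0.05    -0.10    -0.35]
  [  -0.10     0.90    -0.25    -0.05]
  [  -0.10    -0.40     0.70    -0.30]
  [  -0.20    -0.20    -0.05     0.85]
Compute the cofactors C_ij = (−1)^(i+j)·(3×3 minor ij) of I−A; the adjugate is their transpose:
adj(I−A) = Cᵀ =
  [ 0.41400   0.12500   0.11950   0.22000]
  [ 0.10150   0.25375   0.11200   0.09625]
  [ 0.17350   0.20625   0.34050   0.20375]
  [ 0.13150   0.10125   0.07450   0.27375]
det(I−A) = Σ_j (I−A)_1j·C_1j = (0.55)(0.41400) + (-0.05)(0.10150) + (-0.10)(0.17350) + (-0.35)(0.13150) = 0.15925
(I − A)⁻¹ = adj(I−A) / det(I−A) ≈
  [   2.5997     0.7849     0.7504     1.3815]
  [   0.6374     1.5934     0.7033     0.6044]
  [   1.0895     1.2951     2.1381     1.2794]
  [   0.8257     0.6358     0.4678     1.7190]
The output multiplier for sector j is the column-j sum of the Leontief inverse (I − A)⁻¹ = adj(I−A) / det(I−A).
Column 1 of adj(I−A): (0.41400, 0.10150, 0.17350, 0.13150); det(I−A) = 0.15925.
m_1 = (0.41400 + 0.10150 + 0.17350 + 0.13150) / 0.15925 = 0.8205 / 0.15925 ≈ 5.152.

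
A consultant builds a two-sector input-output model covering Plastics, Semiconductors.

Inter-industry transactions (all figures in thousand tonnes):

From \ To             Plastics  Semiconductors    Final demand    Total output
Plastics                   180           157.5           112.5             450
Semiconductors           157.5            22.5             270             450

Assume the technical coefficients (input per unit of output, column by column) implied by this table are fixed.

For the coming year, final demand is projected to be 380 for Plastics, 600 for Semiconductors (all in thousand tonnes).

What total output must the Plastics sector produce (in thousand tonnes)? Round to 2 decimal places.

Technical coefficients a_ij = z_ij / X_j:
  a_11 = 180/450 = 0.40, a_21 = 157.5/450 = 0.35
  a_12 = 157.5/450 = 0.35, a_22 = 22.5/450 = 0.05
I − A =
  [   0.60    -0.35]
  [  -0.35     0.95]
det(I−A) = (0.60)(0.95) − (-0.35)(-0.35) = 0.4475
adj(I−A) = [[0.95, 0.35], [0.35, 0.60]]
(I − A)⁻¹ = adj(I−A) / det(I−A) ≈
  [   2.1229     0.7821]
  [   0.7821     1.3408]
x = (I − A)⁻¹ d = adj(I−A)·d / det(I−A), with det(I−A) = 0.4475:
  x_1 = (0.95·380 + 0.35·600) / 0.4475 = 571.00 / 0.4475 ≈ 1275.98
  x_2 = (0.35·380 + 0.60·600) / 0.4475 = 493.00 / 0.4475 ≈ 1101.68

x_1 = 1275.98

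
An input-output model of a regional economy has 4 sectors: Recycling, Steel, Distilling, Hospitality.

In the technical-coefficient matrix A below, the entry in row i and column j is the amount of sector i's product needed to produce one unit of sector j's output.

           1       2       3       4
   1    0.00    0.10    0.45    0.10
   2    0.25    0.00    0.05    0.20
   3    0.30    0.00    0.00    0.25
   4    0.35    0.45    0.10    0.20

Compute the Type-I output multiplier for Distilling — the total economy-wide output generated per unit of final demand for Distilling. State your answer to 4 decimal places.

I − A =
  [   1.00    -0.10    -0.45    -0.10]
  [  -0.25     1.00    -0.05    -0.20]
  [  -0.30     0.00     1.00    -0.25]
  [  -0.35    -0.45    -0.10     0.80]
Compute the cofactors C_ij = (−1)^(i+j)·(3×3 minor ij) of I−A; the adjugate is their transpose:
adj(I−A) = Cᵀ =
  [ 0.679375   0.173125   0.337750   0.233750]
  [ 0.286125   0.589625   0.182250   0.240125]
  [ 0.328625   0.158750   0.636750   0.279750]
  [ 0.499250   0.427250   0.329875   0.838500]
det(I−A) = Σ_j (I−A)_1j·C_1j = (1.00)(0.679375) + (-0.10)(0.286125) + (-0.45)(0.328625) + (-0.10)(0.499250) = 0.45295625
(I − A)⁻¹ = adj(I−A) / det(I−A) ≈
  [   1.49987     0.38221     0.74566     0.51605]
  [   0.63168     1.30173     0.40236     0.53013]
  [   0.72551     0.35048     1.40576     0.61761]
  [   1.10220     0.94325     0.72827     1.85117]
The output multiplier for sector j is the column-j sum of the Leontief inverse (I − A)⁻¹ = adj(I−A) / det(I−A).
Column 3 of adj(I−A): (0.337750, 0.182250, 0.636750, 0.329875); det(I−A) = 0.45295625.
m_3 = (0.337750 + 0.182250 + 0.636750 + 0.329875) / 0.45295625 = 1.486625 / 0.45295625 ≈ 3.2820.

m_3 = 3.2820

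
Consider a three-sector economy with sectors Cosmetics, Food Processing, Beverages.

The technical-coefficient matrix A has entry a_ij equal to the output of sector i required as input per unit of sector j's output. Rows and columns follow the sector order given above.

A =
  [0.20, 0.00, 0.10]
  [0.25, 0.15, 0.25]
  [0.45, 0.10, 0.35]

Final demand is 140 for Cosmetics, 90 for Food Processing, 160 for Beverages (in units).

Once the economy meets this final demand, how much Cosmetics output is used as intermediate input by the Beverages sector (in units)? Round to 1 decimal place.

I − A =
  [   0.80     0.00    -0.10]
  [  -0.25     0.85    -0.25]
  [  -0.45    -0.10     0.65]
Cofactors of I−A, C_ij = (−1)^(i+j)·(minor ij) (rows/columns in the sector order above):
  C_11 = (0.85)(0.65) − (-0.25)(-0.10) = 0.5275
  C_12 = −[(-0.25)(0.65) − (-0.25)(-0.45)] = 0.2750
  C_13 = (-0.25)(-0.10) − (0.85)(-0.45) = 0.4075
  C_21 = −[(0.00)(0.65) − (-0.10)(-0.10)] = 0.0100
  C_22 = (0.80)(0.65) − (-0.10)(-0.45) = 0.4750
  C_23 = −[(0.80)(-0.10) − (0.00)(-0.45)] = 0.0800
  C_31 = (0.00)(-0.25) − (-0.10)(0.85) = 0.0850
  C_32 = −[(0.80)(-0.25) − (-0.10)(-0.25)] = 0.2250
  C_33 = (0.80)(0.85) − (0.00)(-0.25) = 0.6800
det(I−A) = Σ_j (I−A)_1j·C_1j = (0.80)(0.5275) + (0.00)(0.2750) + (-0.10)(0.4075) = 0.38125
adj(I−A) = Cᵀ =
  [ 0.5275   0.0100   0.0850]
  [ 0.2750   0.4750   0.2250]
  [ 0.4075   0.0800   0.6800]
(I − A)⁻¹ = adj(I−A) / det(I−A) ≈
  [   1.3836     0.0262     0.2230]
  [   0.7213     1.2459     0.5902]
  [   1.0689     0.2098     1.7836]
First solve x = (I − A)⁻¹ d = adj(I−A)·d / det(I−A); in particular x_3 = (0.4075·140 + 0.0800·90 + 0.6800·160) / 0.38125 = 173.05 / 0.38125 ≈ 453.902.
Intermediate flow from 1 to 3: z_13 = a_13 · x_3 = 0.10 × 173.05 / 0.38125 = 17.305 / 0.38125 ≈ 45.4.

z_13 = 45.4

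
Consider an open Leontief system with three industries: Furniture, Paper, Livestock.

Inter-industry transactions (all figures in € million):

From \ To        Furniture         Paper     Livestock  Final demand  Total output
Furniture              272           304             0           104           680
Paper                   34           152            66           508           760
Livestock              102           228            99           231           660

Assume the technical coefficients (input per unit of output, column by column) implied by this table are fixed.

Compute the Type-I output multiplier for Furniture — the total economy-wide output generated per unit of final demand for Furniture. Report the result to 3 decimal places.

m_F = 2.296

Technical coefficients a_ij = z_ij / X_j:
  a_FF = 272/680 = 0.40, a_PF = 34/680 = 0.05, a_LF = 102/680 = 0.15
  a_FP = 304/760 = 0.40, a_PP = 152/760 = 0.20, a_LP = 228/760 = 0.30
  a_FL = 0/660 = 0.00, a_PL = 66/660 = 0.10, a_LL = 99/660 = 0.15
I − A =
  [   0.60    -0.40     0.00]
  [  -0.05     0.80    -0.10]
  [  -0.15    -0.30     0.85]
Cofactors of I−A, C_ij = (−1)^(i+j)·(minor ij) (rows/columns in the sector order above):
  C_11 = (0.80)(0.85) − (-0.10)(-0.30) = 0.6500
  C_12 = −[(-0.05)(0.85) − (-0.10)(-0.15)] = 0.0575
  C_13 = (-0.05)(-0.30) − (0.80)(-0.15) = 0.1350
  C_21 = −[(-0.40)(0.85) − (0.00)(-0.30)] = 0.3400
  C_22 = (0.60)(0.85) − (0.00)(-0.15) = 0.5100
  C_23 = −[(0.60)(-0.30) − (-0.40)(-0.15)] = 0.2400
  C_31 = (-0.40)(-0.10) − (0.00)(0.80) = 0.0400
  C_32 = −[(0.60)(-0.10) − (0.00)(-0.05)] = 0.0600
  C_33 = (0.60)(0.80) − (-0.40)(-0.05) = 0.4600
det(I−A) = Σ_j (I−A)_1j·C_1j = (0.60)(0.6500) + (-0.40)(0.0575) + (0.00)(0.1350) = 0.3670
adj(I−A) = Cᵀ =
  [ 0.6500   0.3400   0.0400]
  [ 0.0575   0.5100   0.0600]
  [ 0.1350   0.2400   0.4600]
(I − A)⁻¹ = adj(I−A) / det(I−A) ≈
  [   1.7711     0.9264     0.1090]
  [   0.1567     1.3896     0.1635]
  [   0.3678     0.6540     1.2534]
The output multiplier for sector j is the column-j sum of the Leontief inverse (I − A)⁻¹ = adj(I−A) / det(I−A).
Column F of adj(I−A): (0.6500, 0.0575, 0.1350); det(I−A) = 0.3670.
m_F = (0.6500 + 0.0575 + 0.1350) / 0.3670 = 0.8425 / 0.3670 ≈ 2.296.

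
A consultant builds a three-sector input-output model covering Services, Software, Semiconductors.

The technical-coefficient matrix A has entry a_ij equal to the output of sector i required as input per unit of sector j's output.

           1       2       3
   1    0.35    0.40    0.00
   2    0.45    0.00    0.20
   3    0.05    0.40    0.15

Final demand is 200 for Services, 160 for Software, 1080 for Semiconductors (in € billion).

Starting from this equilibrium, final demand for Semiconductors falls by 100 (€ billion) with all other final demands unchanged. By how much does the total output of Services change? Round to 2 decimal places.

I − A =
  [   0.65    -0.40     0.00]
  [  -0.45     1.00    -0.20]
  [  -0.05    -0.40     0.85]
Cofactors of I−A, C_ij = (−1)^(i+j)·(minor ij) (rows/columns in the sector order above):
  C_11 = (1.00)(0.85) − (-0.20)(-0.40) = 0.7700
  C_12 = −[(-0.45)(0.85) − (-0.20)(-0.05)] = 0.3925
  C_13 = (-0.45)(-0.40) − (1.00)(-0.05) = 0.2300
  C_21 = −[(-0.40)(0.85) − (0.00)(-0.40)] = 0.3400
  C_22 = (0.65)(0.85) − (0.00)(-0.05) = 0.5525
  C_23 = −[(0.65)(-0.40) − (-0.40)(-0.05)] = 0.2800
  C_31 = (-0.40)(-0.20) − (0.00)(1.00) = 0.0800
  C_32 = −[(0.65)(-0.20) − (0.00)(-0.45)] = 0.1300
  C_33 = (0.65)(1.00) − (-0.40)(-0.45) = 0.4700
det(I−A) = Σ_j (I−A)_1j·C_1j = (0.65)(0.7700) + (-0.40)(0.3925) + (0.00)(0.2300) = 0.3435
adj(I−A) = Cᵀ =
  [ 0.7700   0.3400   0.0800]
  [ 0.3925   0.5525   0.1300]
  [ 0.2300   0.2800   0.4700]
(I − A)⁻¹ = adj(I−A) / det(I−A) ≈
  [   2.2416     0.9898     0.2329]
  [   1.1426     1.6084     0.3785]
  [   0.6696     0.8151     1.3683]
Δx = (I − A)⁻¹ Δd with Δd having -100 in the Semiconductors component and 0 elsewhere.
So Δx_1 = L_13 · (-100), where L_13 = adj(I−A)_13 / det(I−A) = 0.0800 / 0.3435.
Δx_1 = 0.0800 × (-100) / 0.3435 = -8.00 / 0.3435 ≈ -23.29.

Δx_1 = -23.29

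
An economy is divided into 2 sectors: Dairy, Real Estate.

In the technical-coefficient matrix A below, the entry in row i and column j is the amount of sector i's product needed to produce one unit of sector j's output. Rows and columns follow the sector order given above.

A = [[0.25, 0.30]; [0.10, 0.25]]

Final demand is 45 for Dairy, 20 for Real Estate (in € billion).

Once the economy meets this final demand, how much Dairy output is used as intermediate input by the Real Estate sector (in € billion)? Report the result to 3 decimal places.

I − A =
  [   0.75    -0.30]
  [  -0.10     0.75]
det(I−A) = (0.75)(0.75) − (-0.30)(-0.10) = 0.5325
adj(I−A) = [[0.75, 0.30], [0.10, 0.75]]
(I − A)⁻¹ = adj(I−A) / det(I−A) ≈
  [   1.4085     0.5634]
  [   0.1878     1.4085]
First solve x = (I − A)⁻¹ d = adj(I−A)·d / det(I−A); in particular x_2 = (0.10·45 + 0.75·20) / 0.5325 = 19.50 / 0.5325 ≈ 36.61972.
Intermediate flow from 1 to 2: z_12 = a_12 · x_2 = 0.30 × 19.50 / 0.5325 = 5.85 / 0.5325 ≈ 10.986.

z_12 = 10.986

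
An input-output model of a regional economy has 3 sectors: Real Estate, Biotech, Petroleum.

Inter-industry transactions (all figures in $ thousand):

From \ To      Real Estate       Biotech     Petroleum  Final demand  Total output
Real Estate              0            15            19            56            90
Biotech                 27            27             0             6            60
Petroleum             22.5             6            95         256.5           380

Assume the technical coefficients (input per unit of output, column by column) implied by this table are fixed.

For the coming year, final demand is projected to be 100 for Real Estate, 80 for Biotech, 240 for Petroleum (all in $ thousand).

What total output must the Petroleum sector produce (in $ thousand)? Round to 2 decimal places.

Technical coefficients a_ij = z_ij / X_j:
  a_RR = 0/90 = 0.00, a_BR = 27/90 = 0.30, a_PR = 22.5/90 = 0.25
  a_RB = 15/60 = 0.25, a_BB = 27/60 = 0.45, a_PB = 6/60 = 0.10
  a_RP = 19/380 = 0.05, a_BP = 0/380 = 0.00, a_PP = 95/380 = 0.25
I − A =
  [   1.00    -0.25    -0.05]
  [  -0.30     0.55     0.00]
  [  -0.25    -0.10     0.75]
Cofactors of I−A, C_ij = (−1)^(i+j)·(minor ij) (rows/columns in the sector order above):
  C_11 = (0.55)(0.75) − (0.00)(-0.10) = 0.4125
  C_12 = −[(-0.30)(0.75) − (0.00)(-0.25)] = 0.2250
  C_13 = (-0.30)(-0.10) − (0.55)(-0.25) = 0.1675
  C_21 = −[(-0.25)(0.75) − (-0.05)(-0.10)] = 0.1925
  C_22 = (1.00)(0.75) − (-0.05)(-0.25) = 0.7375
  C_23 = −[(1.00)(-0.10) − (-0.25)(-0.25)] = 0.1625
  C_31 = (-0.25)(0.00) − (-0.05)(0.55) = 0.0275
  C_32 = −[(1.00)(0.00) − (-0.05)(-0.30)] = 0.0150
  C_33 = (1.00)(0.55) − (-0.25)(-0.30) = 0.4750
det(I−A) = Σ_j (I−A)_1j·C_1j = (1.00)(0.4125) + (-0.25)(0.2250) + (-0.05)(0.1675) = 0.347875
adj(I−A) = Cᵀ =
  [ 0.4125   0.1925   0.0275]
  [ 0.2250   0.7375   0.0150]
  [ 0.1675   0.1625   0.4750]
(I − A)⁻¹ = adj(I−A) / det(I−A) ≈
  [   1.1858     0.5534     0.0791]
  [   0.6468     2.1200     0.0431]
  [   0.4815     0.4671     1.3654]
x = (I − A)⁻¹ d = adj(I−A)·d / det(I−A), with det(I−A) = 0.347875:
  x_R = (0.4125·100 + 0.1925·80 + 0.0275·240) / 0.347875 = 63.25 / 0.347875 ≈ 181.82
  x_B = (0.2250·100 + 0.7375·80 + 0.0150·240) / 0.347875 = 85.10 / 0.347875 ≈ 244.63
  x_P = (0.1675·100 + 0.1625·80 + 0.4750·240) / 0.347875 = 143.75 / 0.347875 ≈ 413.22

x_P = 413.22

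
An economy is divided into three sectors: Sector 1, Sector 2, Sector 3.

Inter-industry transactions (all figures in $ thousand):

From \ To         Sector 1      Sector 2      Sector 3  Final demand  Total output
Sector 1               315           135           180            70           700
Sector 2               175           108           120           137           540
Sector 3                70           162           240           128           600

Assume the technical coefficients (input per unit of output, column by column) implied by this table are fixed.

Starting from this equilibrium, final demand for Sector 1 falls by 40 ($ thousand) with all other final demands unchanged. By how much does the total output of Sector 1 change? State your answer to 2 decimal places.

Technical coefficients a_ij = z_ij / X_j:
  a_11 = 315/700 = 0.45, a_21 = 175/700 = 0.25, a_31 = 70/700 = 0.10
  a_12 = 135/540 = 0.25, a_22 = 108/540 = 0.20, a_32 = 162/540 = 0.30
  a_13 = 180/600 = 0.30, a_23 = 120/600 = 0.20, a_33 = 240/600 = 0.40
I − A =
  [   0.55    -0.25    -0.30]
  [  -0.25     0.80    -0.20]
  [  -0.10    -0.30     0.60]
Cofactors of I−A, C_ij = (−1)^(i+j)·(minor ij) (rows/columns in the sector order above):
  C_11 = (0.80)(0.60) − (-0.20)(-0.30) = 0.4200
  C_12 = −[(-0.25)(0.60) − (-0.20)(-0.10)] = 0.1700
  C_13 = (-0.25)(-0.30) − (0.80)(-0.10) = 0.1550
  C_21 = −[(-0.25)(0.60) − (-0.30)(-0.30)] = 0.2400
  C_22 = (0.55)(0.60) − (-0.30)(-0.10) = 0.3000
  C_23 = −[(0.55)(-0.30) − (-0.25)(-0.10)] = 0.1900
  C_31 = (-0.25)(-0.20) − (-0.30)(0.80) = 0.2900
  C_32 = −[(0.55)(-0.20) − (-0.30)(-0.25)] = 0.1850
  C_33 = (0.55)(0.80) − (-0.25)(-0.25) = 0.3775
det(I−A) = Σ_j (I−A)_1j·C_1j = (0.55)(0.4200) + (-0.25)(0.1700) + (-0.30)(0.1550) = 0.1420
adj(I−A) = Cᵀ =
  [ 0.4200   0.2400   0.2900]
  [ 0.1700   0.3000   0.1850]
  [ 0.1550   0.1900   0.3775]
(I − A)⁻¹ = adj(I−A) / det(I−A) ≈
  [   2.9577     1.6901     2.0423]
  [   1.1972     2.1127     1.3028]
  [   1.0915     1.3380     2.6585]
Δx = (I − A)⁻¹ Δd with Δd having -40 in the Sector 1 component and 0 elsewhere.
So Δx_1 = L_11 · (-40), where L_11 = adj(I−A)_11 / det(I−A) = 0.4200 / 0.1420.
Δx_1 = 0.4200 × (-40) / 0.1420 = -16.80 / 0.1420 ≈ -118.31.

Δx_1 = -118.31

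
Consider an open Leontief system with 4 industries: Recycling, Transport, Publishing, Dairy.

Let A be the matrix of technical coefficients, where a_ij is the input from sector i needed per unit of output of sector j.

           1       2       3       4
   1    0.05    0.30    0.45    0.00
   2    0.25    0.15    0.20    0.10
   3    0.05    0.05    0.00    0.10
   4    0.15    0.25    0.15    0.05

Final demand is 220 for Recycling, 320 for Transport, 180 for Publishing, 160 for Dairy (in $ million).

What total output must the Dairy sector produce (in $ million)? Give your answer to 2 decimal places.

x_4 = 483.38

I − A =
  [   0.95    -0.30    -0.45     0.00]
  [  -0.25     0.85    -0.20    -0.10]
  [  -0.05    -0.05     1.00    -0.10]
  [  -0.15    -0.25    -0.15     0.95]
Compute the cofactors C_ij = (−1)^(i+j)·(3×3 minor ij) of I−A; the adjugate is their transpose:
adj(I−A) = Cᵀ =
  [ 0.754500   0.313125   0.413625   0.076500]
  [ 0.262000   0.860125   0.308375   0.123000]
  [ 0.070750   0.087625   0.667625   0.079500]
  [ 0.199250   0.289625   0.251875   0.695250]
det(I−A) = Σ_j (I−A)_1j·C_1j = (0.95)(0.754500) + (-0.30)(0.262000) + (-0.45)(0.070750) + (0.00)(0.199250) = 0.6063375
(I − A)⁻¹ = adj(I−A) / det(I−A) ≈
  [   1.2444     0.5164     0.6822     0.1262]
  [   0.4321     1.4186     0.5086     0.2029]
  [   0.1167     0.1445     1.1011     0.1311]
  [   0.3286     0.4777     0.4154     1.1466]
x = (I − A)⁻¹ d = adj(I−A)·d / det(I−A), with det(I−A) = 0.6063375:
  x_1 = (0.754500·220 + 0.313125·320 + 0.413625·180 + 0.076500·160) / 0.6063375 = 352.8825 / 0.6063375 ≈ 581.99
  x_2 = (0.262000·220 + 0.860125·320 + 0.308375·180 + 0.123000·160) / 0.6063375 = 408.0675 / 0.6063375 ≈ 673.00
  x_3 = (0.070750·220 + 0.087625·320 + 0.667625·180 + 0.079500·160) / 0.6063375 = 176.4975 / 0.6063375 ≈ 291.09
  x_4 = (0.199250·220 + 0.289625·320 + 0.251875·180 + 0.695250·160) / 0.6063375 = 293.0925 / 0.6063375 ≈ 483.38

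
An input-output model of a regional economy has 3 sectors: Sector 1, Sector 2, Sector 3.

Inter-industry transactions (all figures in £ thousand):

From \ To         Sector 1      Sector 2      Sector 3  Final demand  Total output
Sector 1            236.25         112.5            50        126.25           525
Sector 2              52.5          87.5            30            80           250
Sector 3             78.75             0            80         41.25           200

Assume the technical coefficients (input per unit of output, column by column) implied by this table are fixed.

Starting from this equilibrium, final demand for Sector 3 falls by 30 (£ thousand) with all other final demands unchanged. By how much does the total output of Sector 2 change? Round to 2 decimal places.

Technical coefficients a_ij = z_ij / X_j:
  a_11 = 236.25/525 = 0.45, a_21 = 52.5/525 = 0.10, a_31 = 78.75/525 = 0.15
  a_12 = 112.5/250 = 0.45, a_22 = 87.5/250 = 0.35, a_32 = 0/250 = 0.00
  a_13 = 50/200 = 0.25, a_23 = 30/200 = 0.15, a_33 = 80/200 = 0.40
I − A =
  [   0.55    -0.45    -0.25]
  [  -0.10     0.65    -0.15]
  [  -0.15     0.00     0.60]
Cofactors of I−A, C_ij = (−1)^(i+j)·(minor ij) (rows/columns in the sector order above):
  C_11 = (0.65)(0.60) − (-0.15)(0.00) = 0.3900
  C_12 = −[(-0.10)(0.60) − (-0.15)(-0.15)] = 0.0825
  C_13 = (-0.10)(0.00) − (0.65)(-0.15) = 0.0975
  C_21 = −[(-0.45)(0.60) − (-0.25)(0.00)] = 0.2700
  C_22 = (0.55)(0.60) − (-0.25)(-0.15) = 0.2925
  C_23 = −[(0.55)(0.00) − (-0.45)(-0.15)] = 0.0675
  C_31 = (-0.45)(-0.15) − (-0.25)(0.65) = 0.2300
  C_32 = −[(0.55)(-0.15) − (-0.25)(-0.10)] = 0.1075
  C_33 = (0.55)(0.65) − (-0.45)(-0.10) = 0.3125
det(I−A) = Σ_j (I−A)_1j·C_1j = (0.55)(0.3900) + (-0.45)(0.0825) + (-0.25)(0.0975) = 0.1530
adj(I−A) = Cᵀ =
  [ 0.3900   0.2700   0.2300]
  [ 0.0825   0.2925   0.1075]
  [ 0.0975   0.0675   0.3125]
(I − A)⁻¹ = adj(I−A) / det(I−A) ≈
  [   2.5490     1.7647     1.5033]
  [   0.5392     1.9118     0.7026]
  [   0.6373     0.4412     2.0425]
Δx = (I − A)⁻¹ Δd with Δd having -30 in the Sector 3 component and 0 elsewhere.
So Δx_2 = L_23 · (-30), where L_23 = adj(I−A)_23 / det(I−A) = 0.1075 / 0.1530.
Δx_2 = 0.1075 × (-30) / 0.1530 = -3.225 / 0.1530 ≈ -21.08.

Δx_2 = -21.08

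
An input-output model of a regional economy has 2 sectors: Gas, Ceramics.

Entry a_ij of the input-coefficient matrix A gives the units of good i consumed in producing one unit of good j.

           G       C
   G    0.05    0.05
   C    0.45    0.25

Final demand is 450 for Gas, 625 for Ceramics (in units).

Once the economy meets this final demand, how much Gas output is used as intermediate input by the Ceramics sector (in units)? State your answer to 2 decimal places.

z_GC = 57.70

I − A =
  [   0.95    -0.05]
  [  -0.45     0.75]
det(I−A) = (0.95)(0.75) − (-0.05)(-0.45) = 0.6900
adj(I−A) = [[0.75, 0.05], [0.45, 0.95]]
(I − A)⁻¹ = adj(I−A) / det(I−A) ≈
  [   1.0870     0.0725]
  [   0.6522     1.3768]
First solve x = (I − A)⁻¹ d = adj(I−A)·d / det(I−A); in particular x_C = (0.45·450 + 0.95·625) / 0.6900 = 796.25 / 0.6900 ≈ 1153.9855.
Intermediate flow from G to C: z_GC = a_GC · x_C = 0.05 × 796.25 / 0.6900 = 39.8125 / 0.6900 ≈ 57.70.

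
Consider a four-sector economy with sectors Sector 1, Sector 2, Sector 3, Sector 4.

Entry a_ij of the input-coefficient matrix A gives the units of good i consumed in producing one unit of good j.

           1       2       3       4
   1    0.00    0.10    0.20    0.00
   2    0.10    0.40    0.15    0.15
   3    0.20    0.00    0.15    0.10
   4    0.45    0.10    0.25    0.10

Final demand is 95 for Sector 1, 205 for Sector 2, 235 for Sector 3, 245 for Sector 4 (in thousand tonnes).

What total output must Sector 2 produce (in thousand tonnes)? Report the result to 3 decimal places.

x_2 = 623.878

I − A =
  [   1.00    -0.10    -0.20     0.00]
  [  -0.10     0.60    -0.15    -0.15]
  [  -0.20     0.00     0.85    -0.10]
  [  -0.45    -0.10    -0.25     0.90]
Compute the cofactors C_ij = (−1)^(i+j)·(3×3 minor ij) of I−A; the adjugate is their transpose:
adj(I−A) = Cᵀ =
  [ 0.429750   0.076000   0.122250   0.026250]
  [ 0.172625   0.695000   0.204000   0.138500]
  [ 0.133000   0.032500   0.509250   0.062000]
  [ 0.271000   0.124250   0.225250   0.474500]
det(I−A) = Σ_j (I−A)_1j·C_1j = (1.00)(0.429750) + (-0.10)(0.172625) + (-0.20)(0.133000) + (0.00)(0.271000) = 0.3858875
(I − A)⁻¹ = adj(I−A) / det(I−A) ≈
  [   1.1137     0.1969     0.3168     0.0680]
  [   0.4473     1.8010     0.5287     0.3589]
  [   0.3447     0.0842     1.3197     0.1607]
  [   0.7023     0.3220     0.5837     1.2296]
x = (I − A)⁻¹ d = adj(I−A)·d / det(I−A), with det(I−A) = 0.3858875:
  x_1 = (0.429750·95 + 0.076000·205 + 0.122250·235 + 0.026250·245) / 0.3858875 = 91.56625 / 0.3858875 ≈ 237.287
  x_2 = (0.172625·95 + 0.695000·205 + 0.204000·235 + 0.138500·245) / 0.3858875 = 240.746875 / 0.3858875 ≈ 623.878
  x_3 = (0.133000·95 + 0.032500·205 + 0.509250·235 + 0.062000·245) / 0.3858875 = 154.16125 / 0.3858875 ≈ 399.498
  x_4 = (0.271000·95 + 0.124250·205 + 0.225250·235 + 0.474500·245) / 0.3858875 = 220.4025 / 0.3858875 ≈ 571.157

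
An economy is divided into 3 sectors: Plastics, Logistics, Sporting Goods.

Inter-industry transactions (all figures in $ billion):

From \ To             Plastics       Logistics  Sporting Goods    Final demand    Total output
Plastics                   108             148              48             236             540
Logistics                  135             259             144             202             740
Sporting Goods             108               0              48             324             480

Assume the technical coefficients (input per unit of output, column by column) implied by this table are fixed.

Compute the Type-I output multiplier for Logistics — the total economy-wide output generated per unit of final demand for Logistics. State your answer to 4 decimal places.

m_L = 2.3116

Technical coefficients a_ij = z_ij / X_j:
  a_PP = 108/540 = 0.20, a_LP = 135/540 = 0.25, a_SP = 108/540 = 0.20
  a_PL = 148/740 = 0.20, a_LL = 259/740 = 0.35, a_SL = 0/740 = 0.00
  a_PS = 48/480 = 0.10, a_LS = 144/480 = 0.30, a_SS = 48/480 = 0.10
I − A =
  [   0.80    -0.20    -0.10]
  [  -0.25     0.65    -0.30]
  [  -0.20     0.00     0.90]
Cofactors of I−A, C_ij = (−1)^(i+j)·(minor ij) (rows/columns in the sector order above):
  C_11 = (0.65)(0.90) − (-0.30)(0.00) = 0.5850
  C_12 = −[(-0.25)(0.90) − (-0.30)(-0.20)] = 0.2850
  C_13 = (-0.25)(0.00) − (0.65)(-0.20) = 0.1300
  C_21 = −[(-0.20)(0.90) − (-0.10)(0.00)] = 0.1800
  C_22 = (0.80)(0.90) − (-0.10)(-0.20) = 0.7000
  C_23 = −[(0.80)(0.00) − (-0.20)(-0.20)] = 0.0400
  C_31 = (-0.20)(-0.30) − (-0.10)(0.65) = 0.1250
  C_32 = −[(0.80)(-0.30) − (-0.10)(-0.25)] = 0.2650
  C_33 = (0.80)(0.65) − (-0.20)(-0.25) = 0.4700
det(I−A) = Σ_j (I−A)_1j·C_1j = (0.80)(0.5850) + (-0.20)(0.2850) + (-0.10)(0.1300) = 0.3980
adj(I−A) = Cᵀ =
  [ 0.5850   0.1800   0.1250]
  [ 0.2850   0.7000   0.2650]
  [ 0.1300   0.0400   0.4700]
(I − A)⁻¹ = adj(I−A) / det(I−A) ≈
  [   1.46985     0.45226     0.31407]
  [   0.71608     1.75879     0.66583]
  [   0.32663     0.10050     1.18090]
The output multiplier for sector j is the column-j sum of the Leontief inverse (I − A)⁻¹ = adj(I−A) / det(I−A).
Column L of adj(I−A): (0.1800, 0.7000, 0.0400); det(I−A) = 0.3980.
m_L = (0.1800 + 0.7000 + 0.0400) / 0.3980 = 0.92 / 0.3980 ≈ 2.3116.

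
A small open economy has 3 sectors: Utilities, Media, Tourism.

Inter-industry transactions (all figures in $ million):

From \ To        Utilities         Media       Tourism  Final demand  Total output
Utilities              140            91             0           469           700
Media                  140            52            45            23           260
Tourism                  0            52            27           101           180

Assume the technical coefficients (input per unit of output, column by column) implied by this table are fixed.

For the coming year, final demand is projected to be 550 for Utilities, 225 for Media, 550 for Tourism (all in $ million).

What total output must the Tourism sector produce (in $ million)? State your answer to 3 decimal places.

x_T = 835.771

Technical coefficients a_ij = z_ij / X_j:
  a_UU = 140/700 = 0.20, a_MU = 140/700 = 0.20, a_TU = 0/700 = 0.00
  a_UM = 91/260 = 0.35, a_MM = 52/260 = 0.20, a_TM = 52/260 = 0.20
  a_UT = 0/180 = 0.00, a_MT = 45/180 = 0.25, a_TT = 27/180 = 0.15
I − A =
  [   0.80    -0.35     0.00]
  [  -0.20     0.80    -0.25]
  [   0.00    -0.20     0.85]
Cofactors of I−A, C_ij = (−1)^(i+j)·(minor ij) (rows/columns in the sector order above):
  C_11 = (0.80)(0.85) − (-0.25)(-0.20) = 0.6300
  C_12 = −[(-0.20)(0.85) − (-0.25)(0.00)] = 0.1700
  C_13 = (-0.20)(-0.20) − (0.80)(0.00) = 0.0400
  C_21 = −[(-0.35)(0.85) − (0.00)(-0.20)] = 0.2975
  C_22 = (0.80)(0.85) − (0.00)(0.00) = 0.6800
  C_23 = −[(0.80)(-0.20) − (-0.35)(0.00)] = 0.1600
  C_31 = (-0.35)(-0.25) − (0.00)(0.80) = 0.0875
  C_32 = −[(0.80)(-0.25) − (0.00)(-0.20)] = 0.2000
  C_33 = (0.80)(0.80) − (-0.35)(-0.20) = 0.5700
det(I−A) = Σ_j (I−A)_1j·C_1j = (0.80)(0.6300) + (-0.35)(0.1700) + (0.00)(0.0400) = 0.4445
adj(I−A) = Cᵀ =
  [ 0.6300   0.2975   0.0875]
  [ 0.1700   0.6800   0.2000]
  [ 0.0400   0.1600   0.5700]
(I − A)⁻¹ = adj(I−A) / det(I−A) ≈
  [   1.4173     0.6693     0.1969]
  [   0.3825     1.5298     0.4499]
  [   0.0900     0.3600     1.2823]
x = (I − A)⁻¹ d = adj(I−A)·d / det(I−A), with det(I−A) = 0.4445:
  x_U = (0.6300·550 + 0.2975·225 + 0.0875·550) / 0.4445 = 461.5625 / 0.4445 ≈ 1038.386
  x_M = (0.1700·550 + 0.6800·225 + 0.2000·550) / 0.4445 = 356.50 / 0.4445 ≈ 802.025
  x_T = (0.0400·550 + 0.1600·225 + 0.5700·550) / 0.4445 = 371.50 / 0.4445 ≈ 835.771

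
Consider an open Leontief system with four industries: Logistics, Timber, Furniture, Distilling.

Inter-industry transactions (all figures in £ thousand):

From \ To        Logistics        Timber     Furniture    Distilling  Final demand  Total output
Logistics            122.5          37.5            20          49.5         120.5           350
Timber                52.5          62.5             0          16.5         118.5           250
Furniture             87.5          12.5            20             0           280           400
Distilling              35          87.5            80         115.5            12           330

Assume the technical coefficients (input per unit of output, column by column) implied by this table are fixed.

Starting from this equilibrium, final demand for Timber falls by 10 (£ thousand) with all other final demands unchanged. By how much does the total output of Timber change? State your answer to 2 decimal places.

Δx_2 = -15.18

Technical coefficients a_ij = z_ij / X_j:
  a_11 = 122.5/350 = 0.35, a_21 = 52.5/350 = 0.15, a_31 = 87.5/350 = 0.25, a_41 = 35/350 = 0.10
  a_12 = 37.5/250 = 0.15, a_22 = 62.5/250 = 0.25, a_32 = 12.5/250 = 0.05, a_42 = 87.5/250 = 0.35
  a_13 = 20/400 = 0.05, a_23 = 0/400 = 0.00, a_33 = 20/400 = 0.05, a_43 = 80/400 = 0.20
  a_14 = 49.5/330 = 0.15, a_24 = 16.5/330 = 0.05, a_34 = 0/330 = 0.00, a_44 = 115.5/330 = 0.35
I − A =
  [   0.65    -0.15    -0.05    -0.15]
  [  -0.15     0.75     0.00    -0.05]
  [  -0.25    -0.05     0.95     0.00]
  [  -0.10    -0.35    -0.20     0.65]
Compute the cofactors C_ij = (−1)^(i+j)·(3×3 minor ij) of I−A; the adjugate is their transpose:
adj(I−A) = Cᵀ =
  [ 0.446000   0.145625   0.047500   0.114125]
  [ 0.099875   0.371500   0.016125   0.051625]
  [ 0.122625   0.057875   0.271000   0.032750]
  [ 0.160125   0.240250   0.099375   0.432000]
det(I−A) = Σ_j (I−A)_1j·C_1j = (0.65)(0.446000) + (-0.15)(0.099875) + (-0.05)(0.122625) + (-0.15)(0.160125) = 0.24476875
(I − A)⁻¹ = adj(I−A) / det(I−A) ≈
  [   1.8221     0.5949     0.1941     0.4663]
  [   0.4080     1.5178     0.0659     0.2109]
  [   0.5010     0.2364     1.1072     0.1338]
  [   0.6542     0.9815     0.4060     1.7649]
Δx = (I − A)⁻¹ Δd with Δd having -10 in the Timber component and 0 elsewhere.
So Δx_2 = L_22 · (-10), where L_22 = adj(I−A)_22 / det(I−A) = 0.371500 / 0.24476875.
Δx_2 = 0.371500 × (-10) / 0.24476875 = -3.715 / 0.24476875 ≈ -15.18.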